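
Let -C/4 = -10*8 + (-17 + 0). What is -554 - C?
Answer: -942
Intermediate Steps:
C = 388 (C = -4*(-10*8 + (-17 + 0)) = -4*(-80 - 17) = -4*(-97) = 388)
-554 - C = -554 - 1*388 = -554 - 388 = -942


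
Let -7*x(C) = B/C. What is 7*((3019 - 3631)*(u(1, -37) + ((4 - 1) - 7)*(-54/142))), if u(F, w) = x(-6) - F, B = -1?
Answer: -151266/71 ≈ -2130.5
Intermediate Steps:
x(C) = 1/(7*C) (x(C) = -(-1)/(7*C) = 1/(7*C))
u(F, w) = -1/42 - F (u(F, w) = (⅐)/(-6) - F = (⅐)*(-⅙) - F = -1/42 - F)
7*((3019 - 3631)*(u(1, -37) + ((4 - 1) - 7)*(-54/142))) = 7*((3019 - 3631)*((-1/42 - 1*1) + ((4 - 1) - 7)*(-54/142))) = 7*(-612*((-1/42 - 1) + (3 - 7)*(-54*1/142))) = 7*(-612*(-43/42 - 4*(-27/71))) = 7*(-612*(-43/42 + 108/71)) = 7*(-612*1483/2982) = 7*(-151266/497) = -151266/71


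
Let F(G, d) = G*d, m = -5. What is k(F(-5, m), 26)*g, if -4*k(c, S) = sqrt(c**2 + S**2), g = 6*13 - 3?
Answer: -75*sqrt(1301)/4 ≈ -676.30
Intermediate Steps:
g = 75 (g = 78 - 3 = 75)
k(c, S) = -sqrt(S**2 + c**2)/4 (k(c, S) = -sqrt(c**2 + S**2)/4 = -sqrt(S**2 + c**2)/4)
k(F(-5, m), 26)*g = -sqrt(26**2 + (-5*(-5))**2)/4*75 = -sqrt(676 + 25**2)/4*75 = -sqrt(676 + 625)/4*75 = -sqrt(1301)/4*75 = -75*sqrt(1301)/4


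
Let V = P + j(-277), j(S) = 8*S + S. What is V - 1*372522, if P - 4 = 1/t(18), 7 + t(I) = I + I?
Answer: -10875318/29 ≈ -3.7501e+5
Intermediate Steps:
j(S) = 9*S
t(I) = -7 + 2*I (t(I) = -7 + (I + I) = -7 + 2*I)
P = 117/29 (P = 4 + 1/(-7 + 2*18) = 4 + 1/(-7 + 36) = 4 + 1/29 = 117/29 ≈ 4.0345)
V = -72180/29 (V = 117/29 + 9*(-277) = 117/29 - 2493 = -72180/29 ≈ -2489.0)
V - 1*372522 = -72180/29 - 1*372522 = -72180/29 - 372522 = -10875318/29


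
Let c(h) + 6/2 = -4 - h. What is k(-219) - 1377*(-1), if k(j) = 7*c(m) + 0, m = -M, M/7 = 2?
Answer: 1426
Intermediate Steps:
M = 14 (M = 7*2 = 14)
m = -14 (m = -1*14 = -14)
c(h) = -7 - h (c(h) = -3 + (-4 - h) = -7 - h)
k(j) = 49 (k(j) = 7*(-7 - 1*(-14)) + 0 = 7*(-7 + 14) + 0 = 7*7 + 0 = 49 + 0 = 49)
k(-219) - 1377*(-1) = 49 - 1377*(-1) = 49 - 1*(-1377) = 49 + 1377 = 1426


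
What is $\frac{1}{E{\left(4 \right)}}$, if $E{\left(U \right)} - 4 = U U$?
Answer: $\frac{1}{20} \approx 0.05$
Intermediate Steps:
$E{\left(U \right)} = 4 + U^{2}$ ($E{\left(U \right)} = 4 + U U = 4 + U^{2}$)
$\frac{1}{E{\left(4 \right)}} = \frac{1}{4 + 4^{2}} = \frac{1}{4 + 16} = \frac{1}{20}$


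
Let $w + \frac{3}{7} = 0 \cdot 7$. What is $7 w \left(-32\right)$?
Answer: $96$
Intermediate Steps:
$w = - \frac{3}{7}$ ($w = - \frac{3}{7} + 0 \cdot 7 = - \frac{3}{7} + 0 = - \frac{3}{7} \approx -0.42857$)
$7 w \left(-32\right) = 7 \left(- \frac{3}{7}\right) \left(-32\right) = \left(-3\right) \left(-32\right) = 96$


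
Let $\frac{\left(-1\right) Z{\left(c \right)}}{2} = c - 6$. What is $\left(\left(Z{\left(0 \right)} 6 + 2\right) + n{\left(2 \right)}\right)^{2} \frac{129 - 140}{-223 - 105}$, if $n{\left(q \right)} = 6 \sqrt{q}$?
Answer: $\frac{15257}{82} + \frac{1221 \sqrt{2}}{41} \approx 228.18$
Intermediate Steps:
$Z{\left(c \right)} = 12 - 2 c$ ($Z{\left(c \right)} = - 2 \left(c - 6\right) = - 2 \left(-6 + c\right) = 12 - 2 c$)
$\left(\left(Z{\left(0 \right)} 6 + 2\right) + n{\left(2 \right)}\right)^{2} \frac{129 - 140}{-223 - 105} = \left(\left(\left(12 - 0\right) 6 + 2\right) + 6 \sqrt{2}\right)^{2} \frac{129 - 140}{-223 - 105} = \left(\left(\left(12 + 0\right) 6 + 2\right) + 6 \sqrt{2}\right)^{2} \left(- \frac{11}{-328}\right) = \left(\left(12 \cdot 6 + 2\right) + 6 \sqrt{2}\right)^{2} \left(\left(-11\right) \left(- \frac{1}{328}\right)\right) = \left(\left(72 + 2\right) + 6 \sqrt{2}\right)^{2} \cdot \frac{11}{328} = \left(74 + 6 \sqrt{2}\right)^{2} \cdot \frac{11}{328} = \frac{11 \left(74 + 6 \sqrt{2}\right)^{2}}{328}$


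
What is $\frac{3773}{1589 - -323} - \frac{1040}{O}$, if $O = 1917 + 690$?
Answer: $\frac{7847731}{4984584} \approx 1.5744$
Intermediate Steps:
$O = 2607$
$\frac{3773}{1589 - -323} - \frac{1040}{O} = \frac{3773}{1589 - -323} - \frac{1040}{2607} = \frac{3773}{1589 + 323} - \frac{1040}{2607} = \frac{3773}{1912} - \frac{1040}{2607} = \frac{7847731}{4984584}$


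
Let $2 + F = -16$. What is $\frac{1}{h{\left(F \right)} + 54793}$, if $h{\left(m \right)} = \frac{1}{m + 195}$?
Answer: $\frac{177}{9698362} \approx 1.825 \cdot 10^{-5}$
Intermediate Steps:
$F = -18$ ($F = -2 - 16 = -18$)
$h{\left(m \right)} = \frac{1}{195 + m}$
$\frac{1}{h{\left(F \right)} + 54793} = \frac{1}{\frac{1}{195 - 18} + 54793} = \frac{1}{\frac{1}{177} + 54793} = \frac{1}{\frac{9698362}{177}} = \frac{177}{9698362}$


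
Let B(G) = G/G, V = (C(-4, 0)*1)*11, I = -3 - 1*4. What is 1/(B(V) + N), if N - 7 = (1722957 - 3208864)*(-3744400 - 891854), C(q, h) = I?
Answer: 1/6889042272386 ≈ 1.4516e-13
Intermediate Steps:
I = -7 (I = -3 - 4 = -7)
C(q, h) = -7
V = -77 (V = -7*1*11 = -7*11 = -77)
B(G) = 1
N = 6889042272385 (N = 7 + (1722957 - 3208864)*(-3744400 - 891854) = 7 - 1485907*(-4636254) = 7 + 6889042272378 = 6889042272385)
1/(B(V) + N) = 1/(1 + 6889042272385) = 1/6889042272386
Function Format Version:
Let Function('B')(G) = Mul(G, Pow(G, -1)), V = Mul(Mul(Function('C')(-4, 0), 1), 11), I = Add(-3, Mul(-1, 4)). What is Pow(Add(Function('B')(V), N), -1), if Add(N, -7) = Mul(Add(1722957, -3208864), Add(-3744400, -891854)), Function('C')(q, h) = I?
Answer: Rational(1, 6889042272386) ≈ 1.4516e-13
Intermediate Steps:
I = -7 (I = Add(-3, -4) = -7)
Function('C')(q, h) = -7
V = -77 (V = Mul(Mul(-7, 1), 11) = Mul(-7, 11) = -77)
Function('B')(G) = 1
N = 6889042272385 (N = Add(7, Mul(Add(1722957, -3208864), Add(-3744400, -891854))) = Add(7, Mul(-1485907, -4636254)) = Add(7, 6889042272378) = 6889042272385)
Pow(Add(Function('B')(V), N), -1) = Pow(Add(1, 6889042272385), -1) = Pow(6889042272386, -1) = Rational(1, 6889042272386)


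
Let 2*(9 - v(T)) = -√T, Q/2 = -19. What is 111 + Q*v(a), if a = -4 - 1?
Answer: -231 - 19*I*√5 ≈ -231.0 - 42.485*I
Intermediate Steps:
Q = -38 (Q = 2*(-19) = -38)
a = -5
v(T) = 9 + √T/2 (v(T) = 9 - (-1)*√T/2 = 9 + √T/2)
111 + Q*v(a) = 111 - 38*(9 + √(-5)/2) = 111 - 38*(9 + (I*√5)/2) = 111 - 38*(9 + I*√5/2) = 111 + (-342 - 19*I*√5) = -231 - 19*I*√5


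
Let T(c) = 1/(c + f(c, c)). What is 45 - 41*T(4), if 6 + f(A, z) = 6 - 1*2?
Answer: 49/2 ≈ 24.500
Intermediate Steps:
f(A, z) = -2 (f(A, z) = -6 + (6 - 1*2) = -6 + (6 - 2) = -6 + 4 = -2)
T(c) = 1/(-2 + c) (T(c) = 1/(c - 2) = 1/(-2 + c))
45 - 41*T(4) = 45 - 41/(-2 + 4) = 45 - 41/2 = 49/2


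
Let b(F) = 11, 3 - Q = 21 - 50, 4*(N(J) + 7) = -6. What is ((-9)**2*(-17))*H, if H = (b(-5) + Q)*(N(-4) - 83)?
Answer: 10835613/2 ≈ 5.4178e+6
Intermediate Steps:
N(J) = -17/2 (N(J) = -7 + (1/4)*(-6) = -7 - 3/2 = -17/2)
Q = 32 (Q = 3 - (21 - 50) = 3 - 1*(-29) = 3 + 29 = 32)
H = -7869/2 (H = (11 + 32)*(-17/2 - 83) = 43*(-183/2) = -7869/2 ≈ -3934.5)
((-9)**2*(-17))*H = ((-9)**2*(-17))*(-7869/2) = (81*(-17))*(-7869/2) = -1377*(-7869/2) = 10835613/2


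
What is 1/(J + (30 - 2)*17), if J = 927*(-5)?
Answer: -1/4159 ≈ -0.00024044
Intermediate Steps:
J = -4635
1/(J + (30 - 2)*17) = 1/(-4635 + (30 - 2)*17) = 1/(-4635 + 28*17) = 1/(-4635 + 476) = 1/(-4159) = -1/4159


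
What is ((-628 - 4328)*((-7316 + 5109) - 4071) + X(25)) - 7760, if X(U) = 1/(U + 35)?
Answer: 1866360481/60 ≈ 3.1106e+7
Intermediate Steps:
X(U) = 1/(35 + U)
((-628 - 4328)*((-7316 + 5109) - 4071) + X(25)) - 7760 = ((-628 - 4328)*((-7316 + 5109) - 4071) + 1/(35 + 25)) - 7760 = (-4956*(-2207 - 4071) + 1/60) - 7760 = (-4956*(-6278) + 1/60) - 7760 = (31113768 + 1/60) - 7760 = 1866826081/60 - 7760 = 1866360481/60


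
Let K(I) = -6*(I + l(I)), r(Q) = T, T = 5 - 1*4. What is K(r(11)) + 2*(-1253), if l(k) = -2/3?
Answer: -2508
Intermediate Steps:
l(k) = -⅔ (l(k) = -2*⅓ = -⅔)
T = 1 (T = 5 - 4 = 1)
r(Q) = 1
K(I) = 4 - 6*I (K(I) = -6*(I - ⅔) = -6*(-⅔ + I) = 4 - 6*I)
K(r(11)) + 2*(-1253) = (4 - 6*1) + 2*(-1253) = (4 - 6) - 2506 = -2 - 2506 = -2508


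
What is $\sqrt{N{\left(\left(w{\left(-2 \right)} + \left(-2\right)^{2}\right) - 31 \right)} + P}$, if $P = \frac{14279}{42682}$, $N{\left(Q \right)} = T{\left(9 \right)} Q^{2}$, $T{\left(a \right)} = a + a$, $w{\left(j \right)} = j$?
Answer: $\frac{\sqrt{27578308247390}}{42682} \approx 123.04$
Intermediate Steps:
$T{\left(a \right)} = 2 a$
$N{\left(Q \right)} = 18 Q^{2}$ ($N{\left(Q \right)} = 2 \cdot 9 Q^{2} = 18 Q^{2}$)
$P = \frac{14279}{42682}$ ($P = 14279 \cdot \frac{1}{42682} = \frac{14279}{42682} \approx 0.33454$)
$\sqrt{N{\left(\left(w{\left(-2 \right)} + \left(-2\right)^{2}\right) - 31 \right)} + P} = \sqrt{18 \left(\left(-2 + \left(-2\right)^{2}\right) - 31\right)^{2} + \frac{14279}{42682}} = \sqrt{18 \left(\left(-2 + 4\right) - 31\right)^{2} + \frac{14279}{42682}} = \sqrt{18 \left(2 - 31\right)^{2} + \frac{14279}{42682}} = \sqrt{18 \left(-29\right)^{2} + \frac{14279}{42682}} = \sqrt{18 \cdot 841 + \frac{14279}{42682}} = \sqrt{15138 + \frac{14279}{42682}} = \sqrt{\frac{646134395}{42682}} = \frac{\sqrt{27578308247390}}{42682}$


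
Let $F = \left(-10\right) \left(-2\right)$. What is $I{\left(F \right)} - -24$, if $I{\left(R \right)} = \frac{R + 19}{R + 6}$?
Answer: $\frac{51}{2} \approx 25.5$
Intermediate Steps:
$F = 20$
$I{\left(R \right)} = \frac{19 + R}{6 + R}$
$I{\left(F \right)} - -24 = \frac{19 + 20}{6 + 20} - -24 = \frac{1}{26} \cdot 39 + \left(-6 + 30\right) = \frac{1}{26} \cdot 39 + 24 = \frac{3}{2} + 24 = \frac{51}{2}$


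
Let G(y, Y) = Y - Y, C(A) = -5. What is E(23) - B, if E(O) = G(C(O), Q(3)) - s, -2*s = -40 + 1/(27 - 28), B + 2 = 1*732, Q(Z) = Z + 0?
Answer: -1501/2 ≈ -750.50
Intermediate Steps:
Q(Z) = Z
B = 730 (B = -2 + 1*732 = -2 + 732 = 730)
G(y, Y) = 0
s = 41/2 (s = -(-40 + 1/(27 - 28))/2 = -(-40 + 1/(-1))/2 = -(-40 - 1)/2 = -1/2*(-41) = 41/2 ≈ 20.500)
E(O) = -41/2 (E(O) = 0 - 1*41/2 = 0 - 41/2 = -41/2)
E(23) - B = -41/2 - 1*730 = -41/2 - 730 = -1501/2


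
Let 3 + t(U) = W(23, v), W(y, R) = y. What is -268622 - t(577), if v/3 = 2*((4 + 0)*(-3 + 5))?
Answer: -268642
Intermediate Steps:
v = 48 (v = 3*(2*((4 + 0)*(-3 + 5))) = 3*(2*(4*2)) = 3*(2*8) = 3*16 = 48)
t(U) = 20 (t(U) = -3 + 23 = 20)
-268622 - t(577) = -268622 - 1*20 = -268622 - 20 = -268642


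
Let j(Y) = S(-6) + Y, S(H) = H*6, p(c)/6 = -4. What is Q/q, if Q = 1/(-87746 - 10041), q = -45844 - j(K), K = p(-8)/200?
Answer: 25/111985379039 ≈ 2.2324e-10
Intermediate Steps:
p(c) = -24 (p(c) = 6*(-4) = -24)
S(H) = 6*H
K = -3/25 (K = -24/200 = -24*1/200 = -3/25 ≈ -0.12000)
j(Y) = -36 + Y (j(Y) = 6*(-6) + Y = -36 + Y)
q = -1145197/25 (q = -45844 - (-36 - 3/25) = -45844 - 1*(-903/25) = -45844 + 903/25 = -1145197/25 ≈ -45808.)
Q = -1/97787 (Q = 1/(-97787) = -1/97787 ≈ -1.0226e-5)
Q/q = -1/(97787*(-1145197/25)) = -1/97787*(-25/1145197) = 25/111985379039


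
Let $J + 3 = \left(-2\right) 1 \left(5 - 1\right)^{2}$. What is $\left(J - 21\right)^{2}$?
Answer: $3136$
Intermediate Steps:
$J = -35$ ($J = -3 + \left(-2\right) 1 \left(5 - 1\right)^{2} = -3 - 2 \cdot 4^{2} = -3 - 32 = -35$)
$\left(J - 21\right)^{2} = \left(-35 - 21\right)^{2} = \left(-56\right)^{2} = 3136$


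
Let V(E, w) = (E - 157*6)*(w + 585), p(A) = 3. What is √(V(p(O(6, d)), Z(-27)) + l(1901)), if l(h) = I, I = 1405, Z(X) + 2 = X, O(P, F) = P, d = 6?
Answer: I*√520679 ≈ 721.58*I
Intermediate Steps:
Z(X) = -2 + X
V(E, w) = (-942 + E)*(585 + w) (V(E, w) = (E - 942)*(585 + w) = (-942 + E)*(585 + w))
l(h) = 1405
√(V(p(O(6, d)), Z(-27)) + l(1901)) = √((-551070 - 942*(-2 - 27) + 585*3 + 3*(-2 - 27)) + 1405) = √((-551070 - 942*(-29) + 1755 + 3*(-29)) + 1405) = √((-551070 + 27318 + 1755 - 87) + 1405) = √(-522084 + 1405) = √(-520679) = I*√520679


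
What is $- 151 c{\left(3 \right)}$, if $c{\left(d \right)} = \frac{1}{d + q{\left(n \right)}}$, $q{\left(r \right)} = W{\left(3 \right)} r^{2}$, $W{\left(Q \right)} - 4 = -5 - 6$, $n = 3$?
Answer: $\frac{151}{60} \approx 2.5167$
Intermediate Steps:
$W{\left(Q \right)} = -7$ ($W{\left(Q \right)} = 4 - 11 = -7$)
$q{\left(r \right)} = - 7 r^{2}$
$c{\left(d \right)} = \frac{1}{-63 + d}$ ($c{\left(d \right)} = \frac{1}{d - 7 \cdot 3^{2}} = \frac{1}{d - 63} = \frac{1}{-63 + d}$)
$- 151 c{\left(3 \right)} = - \frac{151}{-63 + 3} = - \frac{151}{-60} = \left(-151\right) \left(- \frac{1}{60}\right) = \frac{151}{60}$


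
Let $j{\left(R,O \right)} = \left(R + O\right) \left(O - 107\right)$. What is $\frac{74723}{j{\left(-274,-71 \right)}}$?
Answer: $\frac{74723}{61410} \approx 1.2168$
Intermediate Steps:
$j{\left(R,O \right)} = \left(-107 + O\right) \left(O + R\right)$ ($j{\left(R,O \right)} = \left(O + R\right) \left(-107 + O\right) = \left(-107 + O\right) \left(O + R\right)$)
$\frac{74723}{j{\left(-274,-71 \right)}} = \frac{74723}{\left(-71\right)^{2} - -7597 - -29318 - -19454} = \frac{74723}{5041 + 7597 + 29318 + 19454} = \frac{74723}{61410}$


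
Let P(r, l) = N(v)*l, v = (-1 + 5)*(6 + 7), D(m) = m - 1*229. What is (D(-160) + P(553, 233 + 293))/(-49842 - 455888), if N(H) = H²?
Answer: -2761/982 ≈ -2.8116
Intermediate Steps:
D(m) = -229 + m (D(m) = m - 229 = -229 + m)
v = 52 (v = 4*13 = 52)
P(r, l) = 2704*l (P(r, l) = 52²*l = 2704*l)
(D(-160) + P(553, 233 + 293))/(-49842 - 455888) = ((-229 - 160) + 2704*(233 + 293))/(-49842 - 455888) = (-389 + 2704*526)/(-505730) = (-389 + 1422304)*(-1/505730) = 1421915*(-1/505730) = -2761/982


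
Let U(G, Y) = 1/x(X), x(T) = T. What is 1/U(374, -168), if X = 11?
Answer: 11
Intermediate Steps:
U(G, Y) = 1/11
1/U(374, -168) = 1/(1/11) = 11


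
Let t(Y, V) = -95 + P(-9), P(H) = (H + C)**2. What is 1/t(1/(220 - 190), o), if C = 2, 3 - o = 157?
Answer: -1/46 ≈ -0.021739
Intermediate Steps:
o = -154 (o = 3 - 1*157 = 3 - 157 = -154)
P(H) = (2 + H)**2 (P(H) = (H + 2)**2 = (2 + H)**2)
t(Y, V) = -46 (t(Y, V) = -95 + (2 - 9)**2 = -95 + (-7)**2 = -95 + 49 = -46)
1/t(1/(220 - 190), o) = 1/(-46) = -1/46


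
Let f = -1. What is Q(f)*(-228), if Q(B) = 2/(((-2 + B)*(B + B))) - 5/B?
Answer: -1216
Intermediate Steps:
Q(B) = -5/B + 1/(B*(-2 + B)) (Q(B) = 2/(((-2 + B)*(2*B))) - 5/B = 2/((2*B*(-2 + B))) - 5/B = 2*(1/(2*B*(-2 + B))) - 5/B = 1/(B*(-2 + B)) - 5/B = -5/B + 1/(B*(-2 + B)))
Q(f)*(-228) = ((11 - 5*(-1))/((-1)*(-2 - 1)))*(-228) = -1*(11 + 5)/(-3)*(-228) = -1*(-⅓)*16*(-228) = (16/3)*(-228) = -1216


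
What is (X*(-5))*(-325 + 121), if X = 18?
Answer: 18360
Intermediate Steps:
(X*(-5))*(-325 + 121) = (18*(-5))*(-325 + 121) = -90*(-204) = 18360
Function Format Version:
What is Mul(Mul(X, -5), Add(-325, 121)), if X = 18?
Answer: 18360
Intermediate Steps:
Mul(Mul(X, -5), Add(-325, 121)) = Mul(Mul(18, -5), Add(-325, 121)) = Mul(-90, -204) = 18360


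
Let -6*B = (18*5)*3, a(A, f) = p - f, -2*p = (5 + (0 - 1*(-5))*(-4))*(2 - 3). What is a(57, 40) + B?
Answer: -185/2 ≈ -92.500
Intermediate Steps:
p = -15/2 (p = -(5 + (0 - 1*(-5))*(-4))*(2 - 3)/2 = -(5 + (0 + 5)*(-4))*(-1)/2 = -(5 + 5*(-4))*(-1)/2 = -(5 - 20)*(-1)/2 = -(-15)*(-1)/2 = -½*15 = -15/2 ≈ -7.5000)
a(A, f) = -15/2 - f
B = -45 (B = -18*5*3/6 = -15*3 = -⅙*270 = -45)
a(57, 40) + B = (-15/2 - 1*40) - 45 = (-15/2 - 40) - 45 = -95/2 - 45 = -185/2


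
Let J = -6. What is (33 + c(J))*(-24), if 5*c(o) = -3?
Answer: -3888/5 ≈ -777.60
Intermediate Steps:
c(o) = -⅗ (c(o) = (⅕)*(-3) = -⅗)
(33 + c(J))*(-24) = (33 - ⅗)*(-24) = (162/5)*(-24) = -3888/5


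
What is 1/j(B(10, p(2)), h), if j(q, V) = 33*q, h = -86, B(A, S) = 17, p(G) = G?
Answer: 1/561 ≈ 0.0017825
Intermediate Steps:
1/j(B(10, p(2)), h) = 1/(33*17) = 1/561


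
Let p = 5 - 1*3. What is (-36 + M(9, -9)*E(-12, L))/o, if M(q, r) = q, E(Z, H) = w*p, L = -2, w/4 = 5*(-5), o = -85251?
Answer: 612/28417 ≈ 0.021536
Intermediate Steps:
w = -100 (w = 4*(5*(-5)) = 4*(-25) = -100)
p = 2 (p = 5 - 3 = 2)
E(Z, H) = -200 (E(Z, H) = -100*2 = -200)
(-36 + M(9, -9)*E(-12, L))/o = (-36 + 9*(-200))/(-85251) = (-36 - 1800)*(-1/85251) = -1836*(-1/85251) = 612/28417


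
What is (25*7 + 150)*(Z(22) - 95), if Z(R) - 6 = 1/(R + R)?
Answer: -1272375/44 ≈ -28918.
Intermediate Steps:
Z(R) = 6 + 1/(2*R) (Z(R) = 6 + 1/(R + R) = 6 + 1/(2*R))
(25*7 + 150)*(Z(22) - 95) = (25*7 + 150)*((6 + (1/2)/22) - 95) = (175 + 150)*((6 + (1/2)*(1/22)) - 95) = 325*((6 + 1/44) - 95) = 325*(265/44 - 95) = 325*(-3915/44) = -1272375/44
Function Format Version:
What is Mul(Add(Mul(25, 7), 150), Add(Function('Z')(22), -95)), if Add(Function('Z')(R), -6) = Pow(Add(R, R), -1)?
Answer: Rational(-1272375, 44) ≈ -28918.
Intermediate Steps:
Function('Z')(R) = Add(6, Mul(Rational(1, 2), Pow(R, -1))) (Function('Z')(R) = Add(6, Pow(Add(R, R), -1)) = Add(6, Pow(Mul(2, R), -1)) = Add(6, Mul(Rational(1, 2), Pow(R, -1))))
Mul(Add(Mul(25, 7), 150), Add(Function('Z')(22), -95)) = Mul(Add(Mul(25, 7), 150), Add(Add(6, Mul(Rational(1, 2), Pow(22, -1))), -95)) = Mul(Add(175, 150), Add(Add(6, Mul(Rational(1, 2), Rational(1, 22))), -95)) = Mul(325, Add(Add(6, Rational(1, 44)), -95)) = Mul(325, Add(Rational(265, 44), -95)) = Mul(325, Rational(-3915, 44)) = Rational(-1272375, 44)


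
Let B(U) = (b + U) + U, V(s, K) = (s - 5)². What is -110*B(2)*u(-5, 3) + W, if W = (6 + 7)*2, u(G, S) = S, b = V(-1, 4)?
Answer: -13174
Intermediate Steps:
V(s, K) = (-5 + s)²
b = 36 (b = (-5 - 1)² = (-6)² = 36)
B(U) = 36 + 2*U (B(U) = (36 + U) + U = 36 + 2*U)
W = 26 (W = 13*2 = 26)
-110*B(2)*u(-5, 3) + W = -110*(36 + 2*2)*3 + 26 = -110*(36 + 4)*3 + 26 = -4400*3 + 26 = -110*120 + 26 = -13200 + 26 = -13174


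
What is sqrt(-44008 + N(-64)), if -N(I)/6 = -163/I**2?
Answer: I*sqrt(180255790)/64 ≈ 209.78*I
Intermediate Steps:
N(I) = 978/I**2 (N(I) = -(-978)/(I*I) = -(-978)/(I**2) = -(-978)/I**2 = 978/I**2)
sqrt(-44008 + N(-64)) = sqrt(-44008 + 978/(-64)**2) = sqrt(-44008 + 978*(1/4096)) = sqrt(-44008 + 489/2048) = sqrt(-90127895/2048) = I*sqrt(180255790)/64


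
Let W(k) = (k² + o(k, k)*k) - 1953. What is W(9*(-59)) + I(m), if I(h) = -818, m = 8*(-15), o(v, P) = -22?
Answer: 290872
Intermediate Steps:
m = -120
W(k) = -1953 + k² - 22*k (W(k) = (k² - 22*k) - 1953 = -1953 + k² - 22*k)
W(9*(-59)) + I(m) = (-1953 + (9*(-59))² - 198*(-59)) - 818 = (-1953 + (-531)² - 22*(-531)) - 818 = (-1953 + 281961 + 11682) - 818 = 291690 - 818 = 290872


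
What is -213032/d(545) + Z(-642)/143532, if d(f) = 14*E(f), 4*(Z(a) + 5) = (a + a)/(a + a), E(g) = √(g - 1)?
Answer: -19/574128 - 26629*√34/238 ≈ -652.41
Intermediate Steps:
E(g) = √(-1 + g)
Z(a) = -19/4 (Z(a) = -5 + ((a + a)/(a + a))/4 = -5 + ((2*a)/((2*a)))/4 = -5 + ((2*a)*(1/(2*a)))/4 = -5 + (¼)*1 = -5 + ¼ = -19/4)
d(f) = 14*√(-1 + f)
-213032/d(545) + Z(-642)/143532 = -213032*1/(14*√(-1 + 545)) - 19/4/143532 = -213032*√34/1904 - 19/4*1/143532 = -213032*√34/1904 - 19/574128 = -26629*√34/238 - 19/574128 = -19/574128 - 26629*√34/238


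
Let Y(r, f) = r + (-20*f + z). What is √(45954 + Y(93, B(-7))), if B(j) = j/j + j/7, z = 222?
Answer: 3*√5141 ≈ 215.10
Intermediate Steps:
B(j) = 1 + j/7 (B(j) = 1 + j*(⅐) = 1 + j/7)
Y(r, f) = 222 + r - 20*f (Y(r, f) = r + (-20*f + 222) = r + (222 - 20*f) = 222 + r - 20*f)
√(45954 + Y(93, B(-7))) = √(45954 + (222 + 93 - 20*(1 + (⅐)*(-7)))) = √(45954 + (222 + 93 - 20*(1 - 1))) = √(45954 + (222 + 93 - 20*0)) = √(45954 + (222 + 93 + 0)) = √(45954 + 315) = √46269 = 3*√5141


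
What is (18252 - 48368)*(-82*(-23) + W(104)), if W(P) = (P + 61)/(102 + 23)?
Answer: -1420963228/25 ≈ -5.6839e+7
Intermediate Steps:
W(P) = 61/125 + P/125 (W(P) = (61 + P)/125 = (61 + P)*(1/125) = 61/125 + P/125)
(18252 - 48368)*(-82*(-23) + W(104)) = (18252 - 48368)*(-82*(-23) + (61/125 + (1/125)*104)) = -30116*(1886 + (61/125 + 104/125)) = -30116*(1886 + 33/25) = -30116*47183/25 = -1420963228/25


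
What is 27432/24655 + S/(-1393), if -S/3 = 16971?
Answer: 1293472791/34344415 ≈ 37.662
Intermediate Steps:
S = -50913 (S = -3*16971 = -50913)
27432/24655 + S/(-1393) = 27432/24655 - 50913/(-1393) = 27432*(1/24655) - 50913*(-1/1393) = 27432/24655 + 50913/1393 = 1293472791/34344415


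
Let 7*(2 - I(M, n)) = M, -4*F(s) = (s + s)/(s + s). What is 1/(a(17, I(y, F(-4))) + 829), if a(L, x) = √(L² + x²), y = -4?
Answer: 40621/33660324 - 7*√14485/33660324 ≈ 0.0011818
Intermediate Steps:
F(s) = -¼ (F(s) = -(s + s)/(4*(s + s)) = -2*s/(4*(2*s)) = -2*s*1/(2*s)/4 = -¼*1 = -¼)
I(M, n) = 2 - M/7
1/(a(17, I(y, F(-4))) + 829) = 1/(√(17² + (2 - ⅐*(-4))²) + 829) = 1/(√(289 + (2 + 4/7)²) + 829) = 1/(√(289 + (18/7)²) + 829) = 1/(√(289 + 324/49) + 829) = 1/(√(14485/49) + 829) = 1/(√14485/7 + 829) = 1/(829 + √14485/7)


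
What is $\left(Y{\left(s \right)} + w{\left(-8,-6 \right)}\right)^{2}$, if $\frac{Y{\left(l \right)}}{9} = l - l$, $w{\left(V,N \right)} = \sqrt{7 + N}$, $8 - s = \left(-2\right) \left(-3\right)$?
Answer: $1$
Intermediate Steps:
$s = 2$ ($s = 8 - \left(-2\right) \left(-3\right) = 8 - 6 = 2$)
$Y{\left(l \right)} = 0$ ($Y{\left(l \right)} = 9 \left(l - l\right) = 9 \cdot 0 = 0$)
$\left(Y{\left(s \right)} + w{\left(-8,-6 \right)}\right)^{2} = \left(0 + \sqrt{7 - 6}\right)^{2} = \left(0 + \sqrt{1}\right)^{2} = \left(0 + 1\right)^{2} = 1^{2} = 1$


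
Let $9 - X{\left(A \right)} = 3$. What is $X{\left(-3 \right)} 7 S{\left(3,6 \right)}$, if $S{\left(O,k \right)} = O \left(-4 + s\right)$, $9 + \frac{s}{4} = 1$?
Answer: $-4536$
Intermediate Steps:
$s = -32$ ($s = -36 + 4 \cdot 1 = -36 + 4 = -32$)
$X{\left(A \right)} = 6$ ($X{\left(A \right)} = 9 - 3 = 6$)
$S{\left(O,k \right)} = - 36 O$ ($S{\left(O,k \right)} = O \left(-4 - 32\right) = O \left(-36\right) = - 36 O$)
$X{\left(-3 \right)} 7 S{\left(3,6 \right)} = 6 \cdot 7 \left(\left(-36\right) 3\right) = 42 \left(-108\right) = -4536$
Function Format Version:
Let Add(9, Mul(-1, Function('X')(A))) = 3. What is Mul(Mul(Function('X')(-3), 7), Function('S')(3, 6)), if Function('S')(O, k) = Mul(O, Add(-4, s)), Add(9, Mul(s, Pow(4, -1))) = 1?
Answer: -4536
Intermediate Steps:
s = -32 (s = Add(-36, Mul(4, 1)) = Add(-36, 4) = -32)
Function('X')(A) = 6 (Function('X')(A) = Add(9, Mul(-1, 3)) = Add(9, -3) = 6)
Function('S')(O, k) = Mul(-36, O) (Function('S')(O, k) = Mul(O, Add(-4, -32)) = Mul(O, -36) = Mul(-36, O))
Mul(Mul(Function('X')(-3), 7), Function('S')(3, 6)) = Mul(Mul(6, 7), Mul(-36, 3)) = Mul(42, -108) = -4536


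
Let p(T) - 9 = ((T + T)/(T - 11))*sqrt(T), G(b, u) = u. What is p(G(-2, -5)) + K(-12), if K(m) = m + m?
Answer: -15 + 5*I*sqrt(5)/8 ≈ -15.0 + 1.3975*I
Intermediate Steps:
K(m) = 2*m
p(T) = 9 + 2*T**(3/2)/(-11 + T) (p(T) = 9 + ((T + T)/(T - 11))*sqrt(T) = 9 + ((2*T)/(-11 + T))*sqrt(T) = 9 + (2*T/(-11 + T))*sqrt(T) = 9 + 2*T**(3/2)/(-11 + T))
p(G(-2, -5)) + K(-12) = (-99 + 2*(-5)**(3/2) + 9*(-5))/(-11 - 5) + 2*(-12) = (-99 + 2*(-5*I*sqrt(5)) - 45)/(-16) - 24 = -(-99 - 10*I*sqrt(5) - 45)/16 - 24 = -(-144 - 10*I*sqrt(5))/16 - 24 = (9 + 5*I*sqrt(5)/8) - 24 = -15 + 5*I*sqrt(5)/8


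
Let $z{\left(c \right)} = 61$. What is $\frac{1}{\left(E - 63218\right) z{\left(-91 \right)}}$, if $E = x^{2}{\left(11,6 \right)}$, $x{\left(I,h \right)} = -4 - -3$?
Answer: $- \frac{1}{3856237} \approx -2.5932 \cdot 10^{-7}$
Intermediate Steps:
$x{\left(I,h \right)} = -1$ ($x{\left(I,h \right)} = -4 + 3 = -1$)
$E = 1$ ($E = \left(-1\right)^{2} = 1$)
$\frac{1}{\left(E - 63218\right) z{\left(-91 \right)}} = \frac{1}{\left(1 - 63218\right) 61} = \frac{1}{-63217} \cdot \frac{1}{61} = \left(- \frac{1}{63217}\right) \frac{1}{61} = - \frac{1}{3856237}$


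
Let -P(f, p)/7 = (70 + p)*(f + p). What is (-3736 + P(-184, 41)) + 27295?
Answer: 134670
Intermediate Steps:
P(f, p) = -7*(70 + p)*(f + p)
(-3736 + P(-184, 41)) + 27295 = (-3736 + (-490*(-184) - 490*41 - 7*41**2 - 7*(-184)*41)) + 27295 = (-3736 + (90160 - 20090 - 7*1681 + 52808)) + 27295 = (-3736 + (90160 - 20090 - 11767 + 52808)) + 27295 = (-3736 + 111111) + 27295 = 107375 + 27295 = 134670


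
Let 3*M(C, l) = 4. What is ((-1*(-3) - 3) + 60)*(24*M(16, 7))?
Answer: 1920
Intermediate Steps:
M(C, l) = 4/3 (M(C, l) = (⅓)*4 = 4/3)
((-1*(-3) - 3) + 60)*(24*M(16, 7)) = ((-1*(-3) - 3) + 60)*(24*(4/3)) = ((3 - 3) + 60)*32 = (0 + 60)*32 = 60*32 = 1920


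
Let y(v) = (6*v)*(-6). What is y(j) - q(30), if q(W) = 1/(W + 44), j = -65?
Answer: 173159/74 ≈ 2340.0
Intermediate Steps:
y(v) = -36*v
q(W) = 1/(44 + W)
y(j) - q(30) = -36*(-65) - 1/(44 + 30) = 2340 - 1/74 = 173159/74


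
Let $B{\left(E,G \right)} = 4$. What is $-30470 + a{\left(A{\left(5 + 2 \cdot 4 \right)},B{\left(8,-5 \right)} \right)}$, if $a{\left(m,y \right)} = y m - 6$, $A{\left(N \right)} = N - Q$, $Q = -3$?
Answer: $-30412$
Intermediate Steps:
$A{\left(N \right)} = 3 + N$ ($A{\left(N \right)} = N - -3 = N + 3 = 3 + N$)
$a{\left(m,y \right)} = -6 + m y$ ($a{\left(m,y \right)} = m y - 6 = -6 + m y$)
$-30470 + a{\left(A{\left(5 + 2 \cdot 4 \right)},B{\left(8,-5 \right)} \right)} = -30470 - \left(6 - \left(3 + \left(5 + 2 \cdot 4\right)\right) 4\right) = -30470 - \left(6 - \left(3 + \left(5 + 8\right)\right) 4\right) = -30470 - \left(6 - \left(3 + 13\right) 4\right) = -30470 + \left(-6 + 16 \cdot 4\right) = -30470 + \left(-6 + 64\right) = -30470 + 58 = -30412$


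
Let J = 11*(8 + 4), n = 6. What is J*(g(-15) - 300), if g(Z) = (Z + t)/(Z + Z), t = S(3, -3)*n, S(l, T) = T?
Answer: -197274/5 ≈ -39455.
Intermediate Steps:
J = 132 (J = 11*12 = 132)
t = -18 (t = -3*6 = -18)
g(Z) = (-18 + Z)/(2*Z) (g(Z) = (Z - 18)/(Z + Z) = (-18 + Z)/((2*Z)) = (-18 + Z)*(1/(2*Z)) = (-18 + Z)/(2*Z))
J*(g(-15) - 300) = 132*((1/2)*(-18 - 15)/(-15) - 300) = 132*((1/2)*(-1/15)*(-33) - 300) = 132*(11/10 - 300) = 132*(-2989/10) = -197274/5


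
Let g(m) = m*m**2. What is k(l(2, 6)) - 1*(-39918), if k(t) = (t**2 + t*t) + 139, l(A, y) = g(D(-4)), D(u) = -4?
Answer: 48249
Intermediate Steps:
g(m) = m**3
l(A, y) = -64 (l(A, y) = (-4)**3 = -64)
k(t) = 139 + 2*t**2 (k(t) = (t**2 + t**2) + 139 = 2*t**2 + 139 = 139 + 2*t**2)
k(l(2, 6)) - 1*(-39918) = (139 + 2*(-64)**2) - 1*(-39918) = (139 + 2*4096) + 39918 = (139 + 8192) + 39918 = 8331 + 39918 = 48249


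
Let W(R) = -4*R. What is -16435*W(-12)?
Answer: -788880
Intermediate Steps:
-16435*W(-12) = -(-65740)*(-12) = -16435*48 = -788880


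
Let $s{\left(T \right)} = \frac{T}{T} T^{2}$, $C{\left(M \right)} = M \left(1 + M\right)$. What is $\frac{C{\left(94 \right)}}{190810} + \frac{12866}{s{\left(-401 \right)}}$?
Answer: $\frac{389091439}{3068243881} \approx 0.12681$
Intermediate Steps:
$s{\left(T \right)} = T^{2}$ ($s{\left(T \right)} = 1 T^{2} = T^{2}$)
$\frac{C{\left(94 \right)}}{190810} + \frac{12866}{s{\left(-401 \right)}} = \frac{94 \left(1 + 94\right)}{190810} + \frac{12866}{\left(-401\right)^{2}} = 94 \cdot 95 \cdot \frac{1}{190810} + \frac{12866}{160801} = 8930 \cdot \frac{1}{190810} + 12866 \cdot \frac{1}{160801} = \frac{893}{19081} + \frac{12866}{160801} = \frac{389091439}{3068243881}$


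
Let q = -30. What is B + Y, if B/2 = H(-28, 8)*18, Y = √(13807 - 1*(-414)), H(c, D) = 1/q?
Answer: -6/5 + √14221 ≈ 118.05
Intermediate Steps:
H(c, D) = -1/30 (H(c, D) = 1/(-30) = -1/30)
Y = √14221 (Y = √(13807 + 414) = √14221 ≈ 119.25)
B = -6/5 (B = 2*(-1/30*18) = 2*(-⅗) = -6/5 ≈ -1.2000)
B + Y = -6/5 + √14221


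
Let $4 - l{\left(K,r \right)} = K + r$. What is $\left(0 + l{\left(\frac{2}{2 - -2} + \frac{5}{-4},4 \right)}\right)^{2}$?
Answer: $\frac{9}{16} \approx 0.5625$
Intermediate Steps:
$l{\left(K,r \right)} = 4 - K - r$ ($l{\left(K,r \right)} = 4 - \left(K + r\right) = 4 - K - r$)
$\left(0 + l{\left(\frac{2}{2 - -2} + \frac{5}{-4},4 \right)}\right)^{2} = \left(0 - \left(- \frac{5}{4} + \frac{2}{2 - -2}\right)\right)^{2} = \left(0 - \left(- \frac{5}{4} + \frac{2}{2 + 2}\right)\right)^{2} = \left(0 - \left(- \frac{5}{4} + \frac{1}{2}\right)\right)^{2} = \left(0 - - \frac{3}{4}\right)^{2} = \left(0 + \left(4 + \frac{3}{4} - 4\right)\right)^{2} = \left(0 + \frac{3}{4}\right)^{2} = \left(\frac{3}{4}\right)^{2} = \frac{9}{16}$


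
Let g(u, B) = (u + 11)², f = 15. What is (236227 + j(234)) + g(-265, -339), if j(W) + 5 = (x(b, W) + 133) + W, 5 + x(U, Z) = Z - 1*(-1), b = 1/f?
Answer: 301335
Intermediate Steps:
b = 1/15 ≈ 0.066667
x(U, Z) = -4 + Z (x(U, Z) = -5 + (Z - 1*(-1)) = -5 + (Z + 1) = -5 + (1 + Z) = -4 + Z)
g(u, B) = (11 + u)²
j(W) = 124 + 2*W (j(W) = -5 + (((-4 + W) + 133) + W) = -5 + ((129 + W) + W) = -5 + (129 + 2*W) = 124 + 2*W)
(236227 + j(234)) + g(-265, -339) = (236227 + (124 + 2*234)) + (11 - 265)² = (236227 + (124 + 468)) + (-254)² = (236227 + 592) + 64516 = 236819 + 64516 = 301335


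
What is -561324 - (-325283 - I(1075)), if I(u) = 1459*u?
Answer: 1332384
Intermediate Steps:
-561324 - (-325283 - I(1075)) = -561324 - (-325283 - 1459*1075) = -561324 - (-325283 - 1*1568425) = -561324 - (-325283 - 1568425) = -561324 - 1*(-1893708) = -561324 + 1893708 = 1332384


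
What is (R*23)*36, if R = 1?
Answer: 828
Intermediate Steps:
(R*23)*36 = (1*23)*36 = 23*36 = 828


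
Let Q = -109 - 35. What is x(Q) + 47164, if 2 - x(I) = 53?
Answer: 47113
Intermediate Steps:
Q = -144
x(I) = -51 (x(I) = 2 - 1*53 = 2 - 53 = -51)
x(Q) + 47164 = -51 + 47164 = 47113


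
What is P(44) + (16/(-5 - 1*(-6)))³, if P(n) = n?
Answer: 4140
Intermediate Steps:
P(44) + (16/(-5 - 1*(-6)))³ = 44 + (16/(-5 - 1*(-6)))³ = 44 + (16/(-5 + 6))³ = 44 + (16/1)³ = 44 + (16*1)³ = 44 + 16³ = 44 + 4096 = 4140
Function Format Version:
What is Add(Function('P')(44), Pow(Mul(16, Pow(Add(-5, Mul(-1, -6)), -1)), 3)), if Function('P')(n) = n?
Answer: 4140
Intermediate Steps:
Add(Function('P')(44), Pow(Mul(16, Pow(Add(-5, Mul(-1, -6)), -1)), 3)) = Add(44, Pow(Mul(16, Pow(Add(-5, Mul(-1, -6)), -1)), 3)) = Add(44, Pow(Mul(16, Pow(Add(-5, 6), -1)), 3)) = Add(44, Pow(Mul(16, Pow(1, -1)), 3)) = Add(44, Pow(Mul(16, 1), 3)) = Add(44, Pow(16, 3)) = Add(44, 4096) = 4140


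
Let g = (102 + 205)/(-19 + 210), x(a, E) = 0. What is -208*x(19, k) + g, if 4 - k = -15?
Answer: 307/191 ≈ 1.6073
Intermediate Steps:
k = 19 (k = 4 - 1*(-15) = 4 + 15 = 19)
g = 307/191 ≈ 1.6073
-208*x(19, k) + g = -208*0 + 307/191 = 0 + 307/191 = 307/191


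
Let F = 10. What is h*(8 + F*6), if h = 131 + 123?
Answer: 17272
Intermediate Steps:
h = 254
h*(8 + F*6) = 254*(8 + 10*6) = 254*(8 + 60) = 254*68 = 17272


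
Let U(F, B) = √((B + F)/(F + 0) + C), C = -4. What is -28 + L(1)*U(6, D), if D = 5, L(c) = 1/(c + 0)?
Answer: -28 + I*√78/6 ≈ -28.0 + 1.472*I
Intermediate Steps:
L(c) = 1/c
U(F, B) = √(-4 + (B + F)/F) (U(F, B) = √((B + F)/(F + 0) - 4) = √((B + F)/F - 4) = √(-4 + (B + F)/F))
-28 + L(1)*U(6, D) = -28 + √(-3 + 5/6)/1 = -28 + 1*√(-3 + 5*(⅙)) = -28 + 1*√(-3 + ⅚) = -28 + 1*√(-13/6) = -28 + 1*(I*√78/6) = -28 + I*√78/6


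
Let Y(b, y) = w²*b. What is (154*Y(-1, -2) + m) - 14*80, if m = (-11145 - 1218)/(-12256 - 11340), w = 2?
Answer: -40950293/23596 ≈ -1735.5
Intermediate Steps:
Y(b, y) = 4*b (Y(b, y) = 2²*b = 4*b)
m = 12363/23596 (m = -12363/(-23596) = -12363*(-1/23596) = 12363/23596 ≈ 0.52394)
(154*Y(-1, -2) + m) - 14*80 = (154*(4*(-1)) + 12363/23596) - 14*80 = (154*(-4) + 12363/23596) - 1120 = (-616 + 12363/23596) - 1120 = -14522773/23596 - 1120 = -40950293/23596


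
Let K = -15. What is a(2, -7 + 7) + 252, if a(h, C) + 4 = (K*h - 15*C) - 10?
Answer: 208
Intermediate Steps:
a(h, C) = -14 - 15*C - 15*h (a(h, C) = -4 + ((-15*h - 15*C) - 10) = -4 + ((-15*C - 15*h) - 10) = -4 + (-10 - 15*C - 15*h) = -14 - 15*C - 15*h)
a(2, -7 + 7) + 252 = (-14 - 15*(-7 + 7) - 15*2) + 252 = (-14 - 15*0 - 30) + 252 = (-14 + 0 - 30) + 252 = -44 + 252 = 208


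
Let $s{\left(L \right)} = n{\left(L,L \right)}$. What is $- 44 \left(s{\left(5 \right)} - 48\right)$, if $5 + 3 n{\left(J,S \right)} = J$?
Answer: $2112$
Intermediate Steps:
$n{\left(J,S \right)} = - \frac{5}{3} + \frac{J}{3}$
$s{\left(L \right)} = - \frac{5}{3} + \frac{L}{3}$
$- 44 \left(s{\left(5 \right)} - 48\right) = - 44 \left(\left(- \frac{5}{3} + \frac{1}{3} \cdot 5\right) - 48\right) = - 44 \left(\left(- \frac{5}{3} + \frac{5}{3}\right) - 48\right) = - 44 \left(0 - 48\right) = \left(-44\right) \left(-48\right) = 2112$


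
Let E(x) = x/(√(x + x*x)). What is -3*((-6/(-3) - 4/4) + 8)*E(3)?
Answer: -27*√3/2 ≈ -23.383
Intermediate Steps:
E(x) = x/√(x + x²) (E(x) = x/(√(x + x²)) = x/√(x + x²))
-3*((-6/(-3) - 4/4) + 8)*E(3) = -3*((-6/(-3) - 4/4) + 8)*3/√(3*(1 + 3)) = -3*((-6*(-⅓) - 4*¼) + 8)*3/√(3*4) = -3*((2 - 1) + 8)*3/√12 = -3*(1 + 8)*3*(√3/6) = -27*√3/2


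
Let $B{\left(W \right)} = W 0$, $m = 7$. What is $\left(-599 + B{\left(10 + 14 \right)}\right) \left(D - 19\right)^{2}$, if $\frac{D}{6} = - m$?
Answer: $-2228879$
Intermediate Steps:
$D = -42$ ($D = 6 \left(\left(-1\right) 7\right) = 6 \left(-7\right) = -42$)
$B{\left(W \right)} = 0$
$\left(-599 + B{\left(10 + 14 \right)}\right) \left(D - 19\right)^{2} = \left(-599 + 0\right) \left(-42 - 19\right)^{2} = - 599 \left(-61\right)^{2} = \left(-599\right) 3721 = -2228879$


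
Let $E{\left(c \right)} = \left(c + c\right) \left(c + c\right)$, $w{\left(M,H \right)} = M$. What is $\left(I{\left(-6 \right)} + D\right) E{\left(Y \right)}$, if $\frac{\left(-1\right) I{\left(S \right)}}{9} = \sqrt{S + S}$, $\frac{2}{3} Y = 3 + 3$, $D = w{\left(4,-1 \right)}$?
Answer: $1296 - 5832 i \sqrt{3} \approx 1296.0 - 10101.0 i$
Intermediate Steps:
$D = 4$
$Y = 9$ ($Y = \frac{3 \left(3 + 3\right)}{2} = \frac{3}{2} \cdot 6 = 9$)
$E{\left(c \right)} = 4 c^{2}$ ($E{\left(c \right)} = 2 c 2 c = 4 c^{2}$)
$I{\left(S \right)} = - 9 \sqrt{2} \sqrt{S}$ ($I{\left(S \right)} = - 9 \sqrt{S + S} = - 9 \sqrt{2 S} = - 9 \sqrt{2} \sqrt{S}$)
$\left(I{\left(-6 \right)} + D\right) E{\left(Y \right)} = \left(- 9 \sqrt{2} \sqrt{-6} + 4\right) 4 \cdot 9^{2} = \left(- 9 \sqrt{2} i \sqrt{6} + 4\right) 4 \cdot 81 = \left(- 18 i \sqrt{3} + 4\right) 324 = \left(4 - 18 i \sqrt{3}\right) 324 = 1296 - 5832 i \sqrt{3}$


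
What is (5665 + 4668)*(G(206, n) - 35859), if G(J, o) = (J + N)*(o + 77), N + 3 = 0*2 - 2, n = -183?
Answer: -590685945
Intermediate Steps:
N = -5 (N = -3 + (0*2 - 2) = -3 + (0 - 2) = -3 - 2 = -5)
G(J, o) = (-5 + J)*(77 + o) (G(J, o) = (J - 5)*(o + 77) = (-5 + J)*(77 + o))
(5665 + 4668)*(G(206, n) - 35859) = (5665 + 4668)*((-385 - 5*(-183) + 77*206 + 206*(-183)) - 35859) = 10333*((-385 + 915 + 15862 - 37698) - 35859) = 10333*(-21306 - 35859) = 10333*(-57165) = -590685945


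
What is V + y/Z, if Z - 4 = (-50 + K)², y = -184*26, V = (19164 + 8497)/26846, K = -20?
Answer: 902285/16456598 ≈ 0.054828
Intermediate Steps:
V = 27661/26846 (V = 27661*(1/26846) = 27661/26846 ≈ 1.0304)
y = -4784
Z = 4904 (Z = 4 + (-50 - 20)² = 4 + (-70)² = 4 + 4900 = 4904)
V + y/Z = 27661/26846 - 4784/4904 = 27661/26846 - 4784*1/4904 = 27661/26846 - 598/613 = 902285/16456598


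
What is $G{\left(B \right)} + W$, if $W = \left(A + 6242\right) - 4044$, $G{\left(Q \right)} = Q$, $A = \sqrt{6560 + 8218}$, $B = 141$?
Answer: $2339 + 3 \sqrt{1642} \approx 2460.6$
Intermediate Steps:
$A = 3 \sqrt{1642}$ ($A = \sqrt{14778} = 3 \sqrt{1642} \approx 121.56$)
$W = 2198 + 3 \sqrt{1642}$ ($W = \left(3 \sqrt{1642} + 6242\right) - 4044 = \left(6242 + 3 \sqrt{1642}\right) - 4044 = 2198 + 3 \sqrt{1642} \approx 2319.6$)
$G{\left(B \right)} + W = 141 + \left(2198 + 3 \sqrt{1642}\right) = 2339 + 3 \sqrt{1642}$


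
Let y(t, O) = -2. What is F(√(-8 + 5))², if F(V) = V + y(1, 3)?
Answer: (2 - I*√3)² ≈ 1.0 - 6.9282*I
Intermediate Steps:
F(V) = -2 + V (F(V) = V - 2 = -2 + V)
F(√(-8 + 5))² = (-2 + √(-8 + 5))² = (-2 + √(-3))² = (-2 + I*√3)²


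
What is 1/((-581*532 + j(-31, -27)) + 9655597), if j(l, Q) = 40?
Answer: 1/9346545 ≈ 1.0699e-7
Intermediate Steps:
1/((-581*532 + j(-31, -27)) + 9655597) = 1/((-581*532 + 40) + 9655597) = 1/((-309092 + 40) + 9655597) = 1/(-309052 + 9655597) = 1/9346545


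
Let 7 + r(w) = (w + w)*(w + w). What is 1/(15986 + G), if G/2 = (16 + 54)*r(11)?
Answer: 1/82766 ≈ 1.2082e-5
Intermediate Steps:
r(w) = -7 + 4*w² (r(w) = -7 + (w + w)*(w + w) = -7 + (2*w)*(2*w) = -7 + 4*w²)
G = 66780 (G = 2*((16 + 54)*(-7 + 4*11²)) = 2*(70*(-7 + 4*121)) = 2*(70*(-7 + 484)) = 2*(70*477) = 2*33390 = 66780)
1/(15986 + G) = 1/(15986 + 66780) = 1/82766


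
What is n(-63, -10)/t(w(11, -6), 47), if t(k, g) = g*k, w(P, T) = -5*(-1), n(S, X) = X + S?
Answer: -73/235 ≈ -0.31064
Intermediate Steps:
n(S, X) = S + X
w(P, T) = 5
n(-63, -10)/t(w(11, -6), 47) = (-63 - 10)/((47*5)) = -73/235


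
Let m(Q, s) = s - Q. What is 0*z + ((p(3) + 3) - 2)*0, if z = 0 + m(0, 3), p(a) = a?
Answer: 0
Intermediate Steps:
z = 3 (z = 0 + (3 - 1*0) = 0 + (3 + 0) = 0 + 3 = 3)
0*z + ((p(3) + 3) - 2)*0 = 0*3 + ((3 + 3) - 2)*0 = 0 + (6 - 2)*0 = 0 + 4*0 = 0 + 0 = 0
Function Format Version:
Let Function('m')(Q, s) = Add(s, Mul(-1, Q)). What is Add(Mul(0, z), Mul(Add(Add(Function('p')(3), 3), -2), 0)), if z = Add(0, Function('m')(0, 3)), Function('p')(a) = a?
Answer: 0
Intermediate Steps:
z = 3 (z = Add(0, Add(3, Mul(-1, 0))) = Add(0, Add(3, 0)) = Add(0, 3) = 3)
Add(Mul(0, z), Mul(Add(Add(Function('p')(3), 3), -2), 0)) = Add(Mul(0, 3), Mul(Add(Add(3, 3), -2), 0)) = Add(0, Mul(Add(6, -2), 0)) = Add(0, Mul(4, 0)) = Add(0, 0) = 0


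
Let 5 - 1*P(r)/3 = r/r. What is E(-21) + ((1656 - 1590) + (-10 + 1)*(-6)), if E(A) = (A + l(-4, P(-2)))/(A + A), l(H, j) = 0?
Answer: 241/2 ≈ 120.50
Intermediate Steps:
P(r) = 12 (P(r) = 15 - 3*r/r = 15 - 3*1 = 15 - 3 = 12)
E(A) = 1/2 (E(A) = (A + 0)/(A + A) = A/((2*A)) = A*(1/(2*A)) = 1/2)
E(-21) + ((1656 - 1590) + (-10 + 1)*(-6)) = 1/2 + ((1656 - 1590) + (-10 + 1)*(-6)) = 1/2 + (66 - 9*(-6)) = 1/2 + (66 + 54) = 1/2 + 120 = 241/2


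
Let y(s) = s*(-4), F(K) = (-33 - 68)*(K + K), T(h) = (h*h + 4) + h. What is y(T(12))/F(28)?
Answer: 80/707 ≈ 0.11315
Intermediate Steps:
T(h) = 4 + h + h² (T(h) = (h² + 4) + h = (4 + h²) + h = 4 + h + h²)
F(K) = -202*K
y(s) = -4*s
y(T(12))/F(28) = (-4*(4 + 12 + 12²))/((-202*28)) = -4*(4 + 12 + 144)/(-5656) = -4*160*(-1/5656) = -640*(-1/5656) = 80/707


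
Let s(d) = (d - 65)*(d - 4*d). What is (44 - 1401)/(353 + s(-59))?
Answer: 1357/21595 ≈ 0.062839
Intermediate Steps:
s(d) = -3*d*(-65 + d) (s(d) = (-65 + d)*(-3*d) = -3*d*(-65 + d))
(44 - 1401)/(353 + s(-59)) = (44 - 1401)/(353 + 3*(-59)*(65 - 1*(-59))) = -1357/(353 + 3*(-59)*(65 + 59)) = -1357/(353 + 3*(-59)*124) = -1357/(353 - 21948) = -1357/(-21595) = -1357*(-1/21595) = 1357/21595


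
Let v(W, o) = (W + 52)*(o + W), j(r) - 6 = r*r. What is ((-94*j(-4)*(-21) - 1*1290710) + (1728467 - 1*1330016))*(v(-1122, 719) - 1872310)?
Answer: 1223250354100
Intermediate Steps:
j(r) = 6 + r² (j(r) = 6 + r*r = 6 + r²)
v(W, o) = (52 + W)*(W + o)
((-94*j(-4)*(-21) - 1*1290710) + (1728467 - 1*1330016))*(v(-1122, 719) - 1872310) = ((-94*(6 + (-4)²)*(-21) - 1*1290710) + (1728467 - 1*1330016))*(((-1122)² + 52*(-1122) + 52*719 - 1122*719) - 1872310) = ((-94*(6 + 16)*(-21) - 1290710) + (1728467 - 1330016))*((1258884 - 58344 + 37388 - 806718) - 1872310) = ((-94*22*(-21) - 1290710) + 398451)*(431210 - 1872310) = ((-2068*(-21) - 1290710) + 398451)*(-1441100) = ((43428 - 1290710) + 398451)*(-1441100) = (-1247282 + 398451)*(-1441100) = -848831*(-1441100) = 1223250354100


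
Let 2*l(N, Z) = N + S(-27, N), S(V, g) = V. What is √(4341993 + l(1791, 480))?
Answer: 5*√173715 ≈ 2084.0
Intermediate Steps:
l(N, Z) = -27/2 + N/2 (l(N, Z) = (N - 27)/2 = (-27 + N)/2 = -27/2 + N/2)
√(4341993 + l(1791, 480)) = √(4341993 + (-27/2 + (½)*1791)) = √(4341993 + (-27/2 + 1791/2)) = √(4341993 + 882) = √4342875 = 5*√173715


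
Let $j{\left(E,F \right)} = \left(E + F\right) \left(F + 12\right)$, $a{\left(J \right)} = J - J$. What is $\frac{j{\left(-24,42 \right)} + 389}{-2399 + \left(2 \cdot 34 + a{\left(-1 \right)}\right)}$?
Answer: $- \frac{1361}{2331} \approx -0.58387$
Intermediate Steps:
$a{\left(J \right)} = 0$
$j{\left(E,F \right)} = \left(12 + F\right) \left(E + F\right)$ ($j{\left(E,F \right)} = \left(E + F\right) \left(12 + F\right) = \left(12 + F\right) \left(E + F\right)$)
$\frac{j{\left(-24,42 \right)} + 389}{-2399 + \left(2 \cdot 34 + a{\left(-1 \right)}\right)} = \frac{\left(42^{2} + 12 \left(-24\right) + 12 \cdot 42 - 1008\right) + 389}{-2399 + \left(2 \cdot 34 + 0\right)} = \frac{\left(1764 - 288 + 504 - 1008\right) + 389}{-2399 + \left(68 + 0\right)} = \frac{972 + 389}{-2399 + 68} = \frac{1361}{-2331} = 1361 \left(- \frac{1}{2331}\right) = - \frac{1361}{2331}$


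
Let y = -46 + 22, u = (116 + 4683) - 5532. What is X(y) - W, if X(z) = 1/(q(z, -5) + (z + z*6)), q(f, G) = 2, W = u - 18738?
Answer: 3232185/166 ≈ 19471.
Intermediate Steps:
u = -733 (u = 4799 - 5532 = -733)
y = -24
W = -19471 (W = -733 - 18738 = -19471)
X(z) = 1/(2 + 7*z) (X(z) = 1/(2 + (z + z*6)) = 1/(2 + (z + 6*z)) = 1/(2 + 7*z))
X(y) - W = 1/(2 + 7*(-24)) - 1*(-19471) = 1/(2 - 168) + 19471 = 1/(-166) + 19471 = -1/166 + 19471 = 3232185/166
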